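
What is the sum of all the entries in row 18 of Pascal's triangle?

262144

Setting x = 1 in (1+x)^18 gives Σ C(18,j) = 2^18 = 262144.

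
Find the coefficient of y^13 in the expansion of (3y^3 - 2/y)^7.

General term: C(7,j)·(3y^3)^j·(-2/y)^(7-j), with y-exponent 3j − 1(7−j) = 4j − 7.
Set 4j − 7 = 13: j = 5.
C(7,5) = 21; 3^5 = 243; (-2)^2 = 4.
Coefficient = 21 · 243 · 4 = 20412.

20412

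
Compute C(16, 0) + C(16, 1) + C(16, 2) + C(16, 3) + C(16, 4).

1 + 16 + 120 + 560 + 1820 = 2517.

2517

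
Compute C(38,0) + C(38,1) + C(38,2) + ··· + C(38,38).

274877906944

The entries of row 38 sum to 2^38 = 274877906944.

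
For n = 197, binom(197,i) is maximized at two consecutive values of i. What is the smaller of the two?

For odd n = 197, C(197,i) peaks at i = (n−1)/2 and (n+1)/2; the smaller is 98.

98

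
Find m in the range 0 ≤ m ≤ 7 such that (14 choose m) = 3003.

6

C(14,m) increases on 0 ≤ m ≤ 7. C(14,5) = 2002 and C(14,6) = 3003, so m = 6.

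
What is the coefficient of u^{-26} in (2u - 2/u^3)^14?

General term: C(14,j)·(2u)^j·(-2/u^3)^(14-j), with u-exponent 1j − 3(14−j) = 4j − 42.
Set 4j − 42 = -26: j = 4.
C(14,4) = 1001; 2^4 = 16; (-2)^10 = 1024.
Coefficient = 1001 · 16 · 1024 = 16400384.

16400384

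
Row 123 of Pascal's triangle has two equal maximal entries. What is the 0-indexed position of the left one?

61

For odd n = 123, C(123,k) peaks at k = (n−1)/2 and (n+1)/2; the lesser is 61.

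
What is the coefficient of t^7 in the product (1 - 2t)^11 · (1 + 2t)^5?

Coefficient of t^7 = Σ_{j} C(11,j)·(-2)^j·C(5,7-j)·2^(7-j) for j from 2 to 7.
= 7040 + (-105600) + 422400 + (-591360) + 295680 + (-42240) = -14080.

-14080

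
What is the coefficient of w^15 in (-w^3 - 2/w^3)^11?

-1320

General term: C(11,j)·(-w^3)^j·(-2/w^3)^(11-j), with w-exponent 3j − 3(11−j) = 6j − 33.
Set 6j − 33 = 15: j = 8.
C(11,8) = 165; (-1)^8 = 1; (-2)^3 = -8.
Coefficient = 165 · 1 · (-8) = -1320.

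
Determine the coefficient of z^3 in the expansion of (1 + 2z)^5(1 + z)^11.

1235

Coefficient of z^3 = Σ_{j} C(5,j)·2^j·C(11,3-j)·1^(3-j) for j from 0 to 3.
= 165 + 550 + 440 + 80 = 1235.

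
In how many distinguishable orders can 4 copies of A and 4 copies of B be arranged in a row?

Choose positions for the A's: C(8,4) = 70.

70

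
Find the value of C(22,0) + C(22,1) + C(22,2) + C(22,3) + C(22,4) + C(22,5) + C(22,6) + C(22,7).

1 + 22 + 231 + 1540 + 7315 + 26334 + 74613 + 170544 = 280600.

280600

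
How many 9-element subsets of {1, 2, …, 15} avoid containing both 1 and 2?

3289

All 9-subsets: C(15,9) = 5005. Those containing both fixed elements: C(13,7) = 1716.
5005 − 1716 = 3289.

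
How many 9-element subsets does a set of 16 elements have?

C(16,9) = C(16,7) by symmetry.
C(16,7) = (16·15·14·13·12·11·10) / 7! = 57657600 / 5040 = 11440.

11440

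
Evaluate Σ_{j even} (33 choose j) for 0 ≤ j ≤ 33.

4294967296

Even-j terms of row 33 sum to 2^32 = 4294967296.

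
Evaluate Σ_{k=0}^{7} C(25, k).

726206

1 + 25 + 300 + 2300 + 12650 + 53130 + 177100 + 480700 = 726206.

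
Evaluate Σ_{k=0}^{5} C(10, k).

638

1 + 10 + 45 + 120 + 210 + 252 = 638.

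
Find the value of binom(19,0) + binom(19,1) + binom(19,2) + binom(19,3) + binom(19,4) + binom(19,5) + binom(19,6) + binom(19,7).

94184

1 + 19 + 171 + 969 + 3876 + 11628 + 27132 + 50388 = 94184.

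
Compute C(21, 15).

C(21,15) = C(21,6) by symmetry.
C(21,6) = (21·20·19·18·17·16) / 6! = 39070080 / 720 = 54264.

54264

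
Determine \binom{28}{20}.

3108105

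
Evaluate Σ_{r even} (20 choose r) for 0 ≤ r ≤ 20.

524288

Even-r terms of row 20 sum to 2^19 = 524288.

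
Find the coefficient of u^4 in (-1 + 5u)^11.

-206250

The general term is C(11,j)·(-1)^j·(5u)^(11-j); the u^4 term has j = 7.
C(11,7) = 330.
Coefficient = C(11,7) · (-1)^7 · 5^4 = 330 · (-1) · 625 = -206250.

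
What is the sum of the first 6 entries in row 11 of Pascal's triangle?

1024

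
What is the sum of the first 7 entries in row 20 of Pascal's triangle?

1 + 20 + 190 + 1140 + 4845 + 15504 + 38760 = 60460.

60460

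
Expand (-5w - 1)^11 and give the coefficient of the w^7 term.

The general term is C(11,j)·(-5w)^j·(-1)^(11-j); the w^7 term has j = 7.
C(11,7) = 330.
Coefficient = C(11,7) · (-5)^7 = 330 · (-78125) = -25781250.

-25781250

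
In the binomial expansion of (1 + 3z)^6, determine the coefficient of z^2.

The general term is C(6,j)·(1)^j·(3z)^(6-j); the z^2 term has j = 4.
C(6,4) = 15.
Coefficient = C(6,4) · 3^2 = 15 · 9 = 135.

135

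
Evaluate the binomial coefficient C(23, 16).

245157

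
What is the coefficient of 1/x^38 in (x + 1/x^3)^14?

14

General term: C(14,j)·(x)^j·(1/x^3)^(14-j), with x-exponent 1j − 3(14−j) = 4j − 42.
Set 4j − 42 = -38: j = 1.
C(14,1) = 14; 1^1 = 1; 1^13 = 1.
Coefficient = 14 · 1 · 1 = 14.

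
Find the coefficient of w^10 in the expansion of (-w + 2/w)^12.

-24

General term: C(12,j)·(-w)^j·(2/w)^(12-j), with w-exponent 1j − 1(12−j) = 2j − 12.
Set 2j − 12 = 10: j = 11.
C(12,11) = 12; (-1)^11 = -1; 2^1 = 2.
Coefficient = 12 · (-1) · 2 = -24.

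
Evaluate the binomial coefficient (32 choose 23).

C(32,23) = C(32,9) by symmetry.
C(32,9) = (32·31·30·29·28·27·26·25·24) / 9! = 10178348544000 / 362880 = 28048800.

28048800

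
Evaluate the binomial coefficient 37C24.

3562467300

C(37,24) = C(37,13) by symmetry.
C(37,13) = (37·36·35·34·33·32·31·30·29·28·27·26·25) / 13! = 22183557976419840000 / 6227020800 = 3562467300.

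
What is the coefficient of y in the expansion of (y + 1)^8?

8

The general term is C(8,j)·(y)^j·(1)^(8-j); the y^1 term has j = 1.
C(8,1) = 8.
Coefficient = C(8,1) = 8.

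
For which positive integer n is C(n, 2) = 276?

n(n−1)/2 = 276 ⇒ n(n−1) = 552. Since 24·23 = 552, n = 24.

24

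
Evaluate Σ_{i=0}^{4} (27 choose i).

20854

1 + 27 + 351 + 2925 + 17550 = 20854.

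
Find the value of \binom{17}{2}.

136

C(17,2) = (17·16) / 2! = 272 / 2 = 136.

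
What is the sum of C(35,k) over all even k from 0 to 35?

Even-k terms of row 35 sum to 2^34 = 17179869184.

17179869184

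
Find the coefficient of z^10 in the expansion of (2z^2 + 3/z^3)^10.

103680

General term: C(10,j)·(2z^2)^j·(3/z^3)^(10-j), with z-exponent 2j − 3(10−j) = 5j − 30.
Set 5j − 30 = 10: j = 8.
C(10,8) = 45; 2^8 = 256; 3^2 = 9.
Coefficient = 45 · 256 · 9 = 103680.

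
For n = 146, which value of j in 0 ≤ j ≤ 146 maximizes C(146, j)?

C(146,j) is maximized at j = 146/2 = 73.

73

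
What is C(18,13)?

8568

C(18,13) = C(18,5) by symmetry.
C(18,5) = (18·17·16·15·14) / 5! = 1028160 / 120 = 8568.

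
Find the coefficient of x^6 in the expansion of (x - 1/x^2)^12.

66

General term: C(12,j)·(x)^j·(-1/x^2)^(12-j), with x-exponent 1j − 2(12−j) = 3j − 24.
Set 3j − 24 = 6: j = 10.
C(12,10) = 66; 1^10 = 1; (-1)^2 = 1.
Coefficient = 66 · 1 · 1 = 66.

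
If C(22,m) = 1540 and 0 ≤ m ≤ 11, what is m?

C(22,m) increases on 0 ≤ m ≤ 11. C(22,2) = 231 and C(22,3) = 1540, so m = 3.

3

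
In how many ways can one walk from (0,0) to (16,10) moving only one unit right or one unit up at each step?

Each path is a sequence of 26 steps with 16 rights: C(26,16) = 5311735.

5311735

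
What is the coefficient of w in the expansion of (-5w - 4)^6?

30720

The general term is C(6,j)·(-5w)^j·(-4)^(6-j); the w^1 term has j = 1.
C(6,1) = 6.
Coefficient = C(6,1) · (-5)^1 · (-4)^5 = 6 · (-5) · (-1024) = 30720.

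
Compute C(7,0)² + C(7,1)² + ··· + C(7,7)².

By Vandermonde's identity, Σ C(7,r)² = C(14,7) = 3432.

3432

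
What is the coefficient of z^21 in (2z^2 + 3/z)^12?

General term: C(12,j)·(2z^2)^j·(3/z)^(12-j), with z-exponent 2j − 1(12−j) = 3j − 12.
Set 3j − 12 = 21: j = 11.
C(12,11) = 12; 2^11 = 2048; 3^1 = 3.
Coefficient = 12 · 2048 · 3 = 73728.

73728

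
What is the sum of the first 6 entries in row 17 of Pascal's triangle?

9402

1 + 17 + 136 + 680 + 2380 + 6188 = 9402.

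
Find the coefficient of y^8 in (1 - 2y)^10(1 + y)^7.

Coefficient of y^8 = Σ_{j} C(10,j)·(-2)^j·C(7,8-j)·1^(8-j) for j from 1 to 8.
= (-20) + 1260 + (-20160) + 117600 + (-282240) + 282240 + (-107520) + 11520 = 2680.

2680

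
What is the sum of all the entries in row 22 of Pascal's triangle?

4194304

Setting x = 1 in (1+x)^22 gives Σ C(22,j) = 2^22 = 4194304.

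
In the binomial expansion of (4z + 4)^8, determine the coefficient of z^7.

The general term is C(8,j)·(4z)^j·(4)^(8-j); the z^7 term has j = 7.
C(8,7) = 8.
Coefficient = C(8,7) · 4^7 · 4^1 = 8 · 16384 · 4 = 524288.

524288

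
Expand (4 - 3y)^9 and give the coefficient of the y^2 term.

5308416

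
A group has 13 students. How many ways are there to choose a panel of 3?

286

This is C(13,3) = 286.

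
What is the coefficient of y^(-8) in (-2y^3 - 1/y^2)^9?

General term: C(9,j)·(-2y^3)^j·(-1/y^2)^(9-j), with y-exponent 3j − 2(9−j) = 5j − 18.
Set 5j − 18 = -8: j = 2.
C(9,2) = 36; (-2)^2 = 4; (-1)^7 = -1.
Coefficient = 36 · 4 · (-1) = -144.

-144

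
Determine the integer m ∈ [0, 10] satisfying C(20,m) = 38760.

6

C(20,m) increases on 0 ≤ m ≤ 10. C(20,5) = 15504 and C(20,6) = 38760, so m = 6.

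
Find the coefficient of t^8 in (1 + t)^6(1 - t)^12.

-66

Coefficient of t^8 = Σ_{j} C(6,j)·1^j·C(12,8-j)·(-1)^(8-j) for j from 0 to 6.
= 495 + (-4752) + 13860 + (-15840) + 7425 + (-1320) + 66 = -66.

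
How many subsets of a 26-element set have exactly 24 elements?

Choose the 24 positions: C(26,24) = 325.

325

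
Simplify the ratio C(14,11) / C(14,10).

C(n,k+1)/C(n,k) = (n−k)/(k+1) = (14−10)/(10+1) = 4/11.

4/11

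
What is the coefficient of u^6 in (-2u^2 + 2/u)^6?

960

General term: C(6,j)·(-2u^2)^j·(2/u)^(6-j), with u-exponent 2j − 1(6−j) = 3j − 6.
Set 3j − 6 = 6: j = 4.
C(6,4) = 15; (-2)^4 = 16; 2^2 = 4.
Coefficient = 15 · 16 · 4 = 960.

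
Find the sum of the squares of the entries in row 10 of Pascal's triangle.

By Vandermonde's identity, Σ C(10,i)² = C(20,10) = 184756.

184756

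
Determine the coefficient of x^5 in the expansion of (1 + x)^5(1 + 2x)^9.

Coefficient of x^5 = Σ_{j} C(5,j)·1^j·C(9,5-j)·2^(5-j) for j from 0 to 5.
= 4032 + 10080 + 6720 + 1440 + 90 + 1 = 22363.

22363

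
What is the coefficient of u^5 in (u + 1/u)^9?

General term: C(9,j)·(u)^j·(1/u)^(9-j), with u-exponent 1j − 1(9−j) = 2j − 9.
Set 2j − 9 = 5: j = 7.
C(9,7) = 36; 1^7 = 1; 1^2 = 1.
Coefficient = 36 · 1 · 1 = 36.

36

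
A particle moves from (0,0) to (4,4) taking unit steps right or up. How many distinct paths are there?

70

Each path is a sequence of 8 steps with 4 rights: C(8,4) = 70.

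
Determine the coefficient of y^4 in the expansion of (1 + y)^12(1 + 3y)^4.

8076

Coefficient of y^4 = Σ_{j} C(12,j)·1^j·C(4,4-j)·3^(4-j) for j from 0 to 4.
= 81 + 1296 + 3564 + 2640 + 495 = 8076.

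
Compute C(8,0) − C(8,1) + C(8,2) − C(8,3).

-35

The partial alternating sum Σ_{k=0}^{3} (−1)^k C(8,k) = (−1)^3 C(7,3) = -35.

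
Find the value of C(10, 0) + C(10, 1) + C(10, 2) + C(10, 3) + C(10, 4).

1 + 10 + 45 + 120 + 210 = 386.

386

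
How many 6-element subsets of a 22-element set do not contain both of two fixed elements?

All 6-subsets: C(22,6) = 74613. Those containing both fixed elements: C(20,4) = 4845.
74613 − 4845 = 69768.

69768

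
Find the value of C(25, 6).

177100

C(25,6) = (25·24·23·22·21·20) / 6! = 127512000 / 720 = 177100.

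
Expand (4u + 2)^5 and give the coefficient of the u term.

The general term is C(5,j)·(4u)^j·(2)^(5-j); the u^1 term has j = 1.
C(5,1) = 5.
Coefficient = C(5,1) · 4^1 · 2^4 = 5 · 4 · 16 = 320.

320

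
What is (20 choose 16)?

4845

C(20,16) = C(20,4) by symmetry.
C(20,4) = (20·19·18·17) / 4! = 116280 / 24 = 4845.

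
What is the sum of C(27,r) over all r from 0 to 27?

Setting x = 1 in (1+x)^27 gives Σ C(27,r) = 2^27 = 134217728.

134217728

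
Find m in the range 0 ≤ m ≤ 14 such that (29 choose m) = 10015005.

C(29,m) increases on 0 ≤ m ≤ 14. C(29,8) = 4292145 and C(29,9) = 10015005, so m = 9.

9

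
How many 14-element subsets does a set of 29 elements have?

77558760

C(29,14) = (29·28·27·26·25·24·23·22·21·20·19·18·17·16) / 14! = 6761440164390912000 / 87178291200 = 77558760.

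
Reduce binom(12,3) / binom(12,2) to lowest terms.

10/3

C(n,k+1)/C(n,k) = (n−k)/(k+1) = (12−2)/(2+1) = 10/3.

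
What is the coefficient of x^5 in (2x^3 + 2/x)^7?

4480

General term: C(7,j)·(2x^3)^j·(2/x)^(7-j), with x-exponent 3j − 1(7−j) = 4j − 7.
Set 4j − 7 = 5: j = 3.
C(7,3) = 35; 2^3 = 8; 2^4 = 16.
Coefficient = 35 · 8 · 16 = 4480.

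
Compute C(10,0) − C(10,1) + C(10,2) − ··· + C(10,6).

84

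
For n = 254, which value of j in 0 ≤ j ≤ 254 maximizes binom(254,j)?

C(254,j) is maximized at j = 254/2 = 127.

127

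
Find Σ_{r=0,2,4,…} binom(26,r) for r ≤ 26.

33554432

Even-r terms of row 26 sum to 2^25 = 33554432.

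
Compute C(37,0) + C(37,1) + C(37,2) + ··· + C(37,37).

Setting x = 1 in (1+x)^37 gives Σ C(37,i) = 2^37 = 137438953472.

137438953472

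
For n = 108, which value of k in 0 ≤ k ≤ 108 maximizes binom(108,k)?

54

C(108,k) is maximized at k = 108/2 = 54.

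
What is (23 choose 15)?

490314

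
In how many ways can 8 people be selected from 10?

45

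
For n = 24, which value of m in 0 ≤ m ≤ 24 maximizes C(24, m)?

12

C(24,m) is maximized at m = 24/2 = 12.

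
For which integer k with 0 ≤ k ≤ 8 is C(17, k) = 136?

2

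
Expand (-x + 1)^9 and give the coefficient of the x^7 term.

-36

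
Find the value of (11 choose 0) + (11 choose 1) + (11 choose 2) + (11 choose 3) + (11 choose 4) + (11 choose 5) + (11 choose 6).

1 + 11 + 55 + 165 + 330 + 462 + 462 = 1486.

1486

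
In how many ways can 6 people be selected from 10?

This is C(10,6) = 210.

210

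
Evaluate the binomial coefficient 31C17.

C(31,17) = C(31,14) by symmetry.
C(31,14) = (31·30·29·28·27·26·25·24·23·22·21·20·19·18) / 14! = 23118159385601280000 / 87178291200 = 265182525.

265182525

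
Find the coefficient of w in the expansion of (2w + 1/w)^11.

29568

General term: C(11,j)·(2w)^j·(1/w)^(11-j), with w-exponent 1j − 1(11−j) = 2j − 11.
Set 2j − 11 = 1: j = 6.
C(11,6) = 462; 2^6 = 64; 1^5 = 1.
Coefficient = 462 · 64 · 1 = 29568.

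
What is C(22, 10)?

646646

C(22,10) = (22·21·20·19·18·17·16·15·14·13) / 10! = 2346549004800 / 3628800 = 646646.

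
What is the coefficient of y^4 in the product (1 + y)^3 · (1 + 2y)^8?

Coefficient of y^4 = Σ_{j} C(3,j)·1^j·C(8,4-j)·2^(4-j) for j from 0 to 3.
= 1120 + 1344 + 336 + 16 = 2816.

2816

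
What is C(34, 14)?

C(34,14) = (34·33·32·31·30·29·28·27·26·25·24·23·22·21) / 14! = 121350057687226368000 / 87178291200 = 1391975640.

1391975640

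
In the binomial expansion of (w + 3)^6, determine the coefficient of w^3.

The general term is C(6,j)·(w)^j·(3)^(6-j); the w^3 term has j = 3.
C(6,3) = 20.
Coefficient = C(6,3) · 3^3 = 20 · 27 = 540.

540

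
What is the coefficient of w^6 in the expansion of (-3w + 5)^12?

10524937500

The general term is C(12,j)·(-3w)^j·(5)^(12-j); the w^6 term has j = 6.
C(12,6) = 924.
Coefficient = C(12,6) · (-3)^6 · 5^6 = 924 · 729 · 15625 = 10524937500.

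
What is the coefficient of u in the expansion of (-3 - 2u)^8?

34992

The general term is C(8,j)·(-3)^j·(-2u)^(8-j); the u^1 term has j = 7.
C(8,7) = 8.
Coefficient = C(8,7) · (-3)^7 · (-2)^1 = 8 · (-2187) · (-2) = 34992.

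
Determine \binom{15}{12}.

C(15,12) = C(15,3) by symmetry.
C(15,3) = (15·14·13) / 3! = 2730 / 6 = 455.

455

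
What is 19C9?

92378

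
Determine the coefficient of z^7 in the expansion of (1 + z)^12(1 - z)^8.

-112

Coefficient of z^7 = Σ_{j} C(12,j)·1^j·C(8,7-j)·(-1)^(7-j) for j from 0 to 7.
= (-8) + 336 + (-3696) + 15400 + (-27720) + 22176 + (-7392) + 792 = -112.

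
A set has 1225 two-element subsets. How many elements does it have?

50

n(n−1)/2 = 1225 ⇒ n(n−1) = 2450. Since 50·49 = 2450, n = 50.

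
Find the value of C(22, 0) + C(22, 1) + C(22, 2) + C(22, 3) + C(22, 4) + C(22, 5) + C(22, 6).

110056

1 + 22 + 231 + 1540 + 7315 + 26334 + 74613 = 110056.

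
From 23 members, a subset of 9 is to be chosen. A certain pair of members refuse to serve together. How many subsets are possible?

700910

All 9-subsets: C(23,9) = 817190. Those containing both fixed elements: C(21,7) = 116280.
817190 − 116280 = 700910.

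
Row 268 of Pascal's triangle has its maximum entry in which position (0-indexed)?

C(268,i) is maximized at i = 268/2 = 134.

134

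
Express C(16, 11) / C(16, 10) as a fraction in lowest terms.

C(n,k+1)/C(n,k) = (n−k)/(k+1) = (16−10)/(10+1) = 6/11.

6/11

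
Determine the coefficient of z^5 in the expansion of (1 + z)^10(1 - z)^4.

-38

Coefficient of z^5 = Σ_{j} C(10,j)·1^j·C(4,5-j)·(-1)^(5-j) for j from 1 to 5.
= 10 + (-180) + 720 + (-840) + 252 = -38.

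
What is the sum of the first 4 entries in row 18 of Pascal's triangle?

1 + 18 + 153 + 816 = 988.

988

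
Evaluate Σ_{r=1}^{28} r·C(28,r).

Since r·C(28,r) = 28·C(27,r−1), the sum is 28·2^27 = 28·134217728 = 3758096384.

3758096384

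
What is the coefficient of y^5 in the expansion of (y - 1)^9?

126

The general term is C(9,j)·(y)^j·(-1)^(9-j); the y^5 term has j = 5.
C(9,5) = 126.
Coefficient = C(9,5) = 126.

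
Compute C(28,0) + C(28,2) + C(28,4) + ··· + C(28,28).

134217728

Half of (1+1)^28 + (1−1)^28 gives the even-index sum: 2^27 = 134217728.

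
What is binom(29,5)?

118755

C(29,5) = (29·28·27·26·25) / 5! = 14250600 / 120 = 118755.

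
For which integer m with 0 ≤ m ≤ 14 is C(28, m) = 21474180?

C(28,m) increases on 0 ≤ m ≤ 14. C(28,10) = 13123110 and C(28,11) = 21474180, so m = 11.

11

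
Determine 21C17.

C(21,17) = C(21,4) by symmetry.
C(21,4) = (21·20·19·18) / 4! = 143640 / 24 = 5985.

5985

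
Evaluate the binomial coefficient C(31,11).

C(31,11) = (31·30·29·28·27·26·25·24·23·22·21) / 11! = 3379847863392000 / 39916800 = 84672315.

84672315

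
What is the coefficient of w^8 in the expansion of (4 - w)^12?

126720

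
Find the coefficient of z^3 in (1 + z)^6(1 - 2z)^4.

Coefficient of z^3 = Σ_{j} C(6,j)·1^j·C(4,3-j)·(-2)^(3-j) for j from 0 to 3.
= (-32) + 144 + (-120) + 20 = 12.

12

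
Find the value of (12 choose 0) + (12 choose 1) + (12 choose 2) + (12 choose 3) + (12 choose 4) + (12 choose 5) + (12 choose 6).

1 + 12 + 66 + 220 + 495 + 792 + 924 = 2510.

2510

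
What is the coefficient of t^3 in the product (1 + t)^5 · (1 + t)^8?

(1 + t)^5(1 + t)^8 = (1 + t)^13, so the coefficient of t^3 is C(13,3)·1^3 = 286·1 = 286.

286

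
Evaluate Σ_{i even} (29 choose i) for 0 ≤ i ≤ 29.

268435456

Half of (1+1)^29 + (1−1)^29 gives the even-index sum: 2^28 = 268435456.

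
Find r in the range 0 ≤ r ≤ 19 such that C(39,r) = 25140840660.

C(39,r) increases on 0 ≤ r ≤ 19. C(39,14) = 15084504396 and C(39,15) = 25140840660, so r = 15.

15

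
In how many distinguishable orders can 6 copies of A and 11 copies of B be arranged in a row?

Choose positions for the A's: C(17,6) = 12376.

12376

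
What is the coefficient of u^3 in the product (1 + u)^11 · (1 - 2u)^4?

Coefficient of u^3 = Σ_{j} C(11,j)·1^j·C(4,3-j)·(-2)^(3-j) for j from 0 to 3.
= (-32) + 264 + (-440) + 165 = -43.

-43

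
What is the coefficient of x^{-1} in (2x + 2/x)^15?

210862080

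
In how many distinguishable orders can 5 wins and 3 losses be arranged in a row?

Choose positions for the wins: C(8,5) = 56.

56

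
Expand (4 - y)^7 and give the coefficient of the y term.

-28672

The general term is C(7,j)·(4)^j·(-y)^(7-j); the y^1 term has j = 6.
C(7,6) = 7.
Coefficient = C(7,6) · 4^6 · (-1)^1 = 7 · 4096 · (-1) = -28672.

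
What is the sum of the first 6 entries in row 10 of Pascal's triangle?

638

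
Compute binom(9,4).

126

C(9,4) = (9·8·7·6) / 4! = 3024 / 24 = 126.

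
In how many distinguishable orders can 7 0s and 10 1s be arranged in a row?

Choose positions for the 0s: C(17,7) = 19448.

19448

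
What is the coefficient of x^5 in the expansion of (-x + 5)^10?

The general term is C(10,j)·(-x)^j·(5)^(10-j); the x^5 term has j = 5.
C(10,5) = 252.
Coefficient = C(10,5) · (-1)^5 · 5^5 = 252 · (-1) · 3125 = -787500.

-787500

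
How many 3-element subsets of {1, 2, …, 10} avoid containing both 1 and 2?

112

All 3-subsets: C(10,3) = 120. Those containing both fixed elements: C(8,1) = 8.
120 − 8 = 112.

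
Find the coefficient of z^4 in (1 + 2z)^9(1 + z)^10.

17586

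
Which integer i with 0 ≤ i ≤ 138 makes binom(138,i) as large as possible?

69

C(138,i) is maximized at i = 138/2 = 69.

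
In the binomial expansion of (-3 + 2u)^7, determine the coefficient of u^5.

6048

The general term is C(7,j)·(-3)^j·(2u)^(7-j); the u^5 term has j = 2.
C(7,2) = 21.
Coefficient = C(7,2) · (-3)^2 · 2^5 = 21 · 9 · 32 = 6048.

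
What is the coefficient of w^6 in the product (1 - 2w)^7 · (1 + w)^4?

84

Coefficient of w^6 = Σ_{j} C(7,j)·(-2)^j·C(4,6-j)·1^(6-j) for j from 2 to 6.
= 84 + (-1120) + 3360 + (-2688) + 448 = 84.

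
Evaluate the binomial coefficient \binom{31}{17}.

265182525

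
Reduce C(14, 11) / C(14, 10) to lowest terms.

4/11

C(n,k+1)/C(n,k) = (n−k)/(k+1) = (14−10)/(10+1) = 4/11.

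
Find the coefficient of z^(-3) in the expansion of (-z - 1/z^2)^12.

General term: C(12,j)·(-z)^j·(-1/z^2)^(12-j), with z-exponent 1j − 2(12−j) = 3j − 24.
Set 3j − 24 = -3: j = 7.
C(12,7) = 792; (-1)^7 = -1; (-1)^5 = -1.
Coefficient = 792 · (-1) · (-1) = 792.

792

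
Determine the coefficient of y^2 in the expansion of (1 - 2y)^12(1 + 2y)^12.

-48

Coefficient of y^2 = Σ_{j} C(12,j)·(-2)^j·C(12,2-j)·2^(2-j) for j from 0 to 2.
= 264 + (-576) + 264 = -48.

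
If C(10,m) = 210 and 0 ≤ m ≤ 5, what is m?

4

C(10,m) increases on 0 ≤ m ≤ 5. C(10,3) = 120 and C(10,4) = 210, so m = 4.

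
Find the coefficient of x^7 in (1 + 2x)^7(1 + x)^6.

28814

Coefficient of x^7 = Σ_{j} C(7,j)·2^j·C(6,7-j)·1^(7-j) for j from 1 to 7.
= 14 + 504 + 4200 + 11200 + 10080 + 2688 + 128 = 28814.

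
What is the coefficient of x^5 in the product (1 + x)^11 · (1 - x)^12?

Coefficient of x^5 = Σ_{j} C(11,j)·1^j·C(12,5-j)·(-1)^(5-j) for j from 0 to 5.
= (-792) + 5445 + (-12100) + 10890 + (-3960) + 462 = -55.

-55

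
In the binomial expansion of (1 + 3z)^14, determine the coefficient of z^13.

22320522

The general term is C(14,j)·(1)^j·(3z)^(14-j); the z^13 term has j = 1.
C(14,1) = 14.
Coefficient = C(14,1) · 3^13 = 14 · 1594323 = 22320522.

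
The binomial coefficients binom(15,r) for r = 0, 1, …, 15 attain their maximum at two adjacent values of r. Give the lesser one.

For odd n = 15, C(15,r) peaks at r = (n−1)/2 and (n+1)/2; the lesser is 7.

7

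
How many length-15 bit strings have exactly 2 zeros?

105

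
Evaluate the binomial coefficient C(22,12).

646646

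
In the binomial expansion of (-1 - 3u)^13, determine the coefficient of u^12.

The general term is C(13,j)·(-1)^j·(-3u)^(13-j); the u^12 term has j = 1.
C(13,1) = 13.
Coefficient = C(13,1) · (-1)^1 · (-3)^12 = 13 · (-1) · 531441 = -6908733.

-6908733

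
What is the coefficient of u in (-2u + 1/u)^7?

General term: C(7,j)·(-2u)^j·(1/u)^(7-j), with u-exponent 1j − 1(7−j) = 2j − 7.
Set 2j − 7 = 1: j = 4.
C(7,4) = 35; (-2)^4 = 16; 1^3 = 1.
Coefficient = 35 · 16 · 1 = 560.

560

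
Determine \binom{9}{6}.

C(9,6) = C(9,3) by symmetry.
C(9,3) = (9·8·7) / 3! = 504 / 6 = 84.

84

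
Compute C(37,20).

C(37,20) = C(37,17) by symmetry.
C(37,17) = (37·36·35·34·33·32·31·30·29·28·27·26·25·24·23·22·21) / 17! = 5657339689378493276160000 / 355687428096000 = 15905368710.

15905368710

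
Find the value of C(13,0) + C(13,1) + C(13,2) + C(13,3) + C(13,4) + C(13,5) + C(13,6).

4096

1 + 13 + 78 + 286 + 715 + 1287 + 1716 = 4096.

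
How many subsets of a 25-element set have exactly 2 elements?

300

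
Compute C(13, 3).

286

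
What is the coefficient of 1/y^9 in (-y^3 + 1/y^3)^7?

21

General term: C(7,j)·(-y^3)^j·(1/y^3)^(7-j), with y-exponent 3j − 3(7−j) = 6j − 21.
Set 6j − 21 = -9: j = 2.
C(7,2) = 21; (-1)^2 = 1; 1^5 = 1.
Coefficient = 21 · 1 · 1 = 21.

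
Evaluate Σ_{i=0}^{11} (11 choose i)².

705432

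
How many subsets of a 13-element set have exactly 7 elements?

1716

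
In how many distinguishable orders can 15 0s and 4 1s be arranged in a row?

3876

Choose positions for the 0s: C(19,15) = 3876.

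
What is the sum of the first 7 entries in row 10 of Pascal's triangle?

848

1 + 10 + 45 + 120 + 210 + 252 + 210 = 848.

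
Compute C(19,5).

11628

C(19,5) = (19·18·17·16·15) / 5! = 1395360 / 120 = 11628.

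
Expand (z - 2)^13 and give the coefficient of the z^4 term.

The general term is C(13,j)·(z)^j·(-2)^(13-j); the z^4 term has j = 4.
C(13,4) = 715.
Coefficient = C(13,4) · (-2)^9 = 715 · (-512) = -366080.

-366080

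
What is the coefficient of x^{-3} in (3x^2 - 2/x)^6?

General term: C(6,j)·(3x^2)^j·(-2/x)^(6-j), with x-exponent 2j − 1(6−j) = 3j − 6.
Set 3j − 6 = -3: j = 1.
C(6,1) = 6; 3^1 = 3; (-2)^5 = -32.
Coefficient = 6 · 3 · (-32) = -576.

-576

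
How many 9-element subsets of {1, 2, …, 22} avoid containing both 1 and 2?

All 9-subsets: C(22,9) = 497420. Those containing both fixed elements: C(20,7) = 77520.
497420 − 77520 = 419900.

419900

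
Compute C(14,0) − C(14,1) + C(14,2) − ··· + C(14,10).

The partial alternating sum Σ_{k=0}^{10} (−1)^k C(14,k) = (−1)^10 C(13,10) = 286.

286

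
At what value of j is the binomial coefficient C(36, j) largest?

C(36,j) is maximized at j = 36/2 = 18.

18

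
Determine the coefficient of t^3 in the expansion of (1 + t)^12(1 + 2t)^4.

1068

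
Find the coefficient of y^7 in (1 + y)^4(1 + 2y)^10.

Coefficient of y^7 = Σ_{j} C(4,j)·1^j·C(10,7-j)·2^(7-j) for j from 0 to 4.
= 15360 + 53760 + 48384 + 13440 + 960 = 131904.

131904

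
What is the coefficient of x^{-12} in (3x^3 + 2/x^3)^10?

414720

General term: C(10,j)·(3x^3)^j·(2/x^3)^(10-j), with x-exponent 3j − 3(10−j) = 6j − 30.
Set 6j − 30 = -12: j = 3.
C(10,3) = 120; 3^3 = 27; 2^7 = 128.
Coefficient = 120 · 27 · 128 = 414720.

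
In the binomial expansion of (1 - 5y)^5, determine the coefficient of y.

-25

The general term is C(5,j)·(1)^j·(-5y)^(5-j); the y^1 term has j = 4.
C(5,4) = 5.
Coefficient = C(5,4) · (-5)^1 = 5 · (-5) = -25.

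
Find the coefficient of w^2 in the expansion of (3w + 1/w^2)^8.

General term: C(8,j)·(3w)^j·(1/w^2)^(8-j), with w-exponent 1j − 2(8−j) = 3j − 16.
Set 3j − 16 = 2: j = 6.
C(8,6) = 28; 3^6 = 729; 1^2 = 1.
Coefficient = 28 · 729 · 1 = 20412.

20412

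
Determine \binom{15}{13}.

105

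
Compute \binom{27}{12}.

C(27,12) = (27·26·25·24·23·22·21·20·19·18·17·16) / 12! = 8326896754176000 / 479001600 = 17383860.

17383860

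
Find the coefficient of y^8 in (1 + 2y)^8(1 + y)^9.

432073

Coefficient of y^8 = Σ_{j} C(8,j)·2^j·C(9,8-j)·1^(8-j) for j from 0 to 8.
= 9 + 576 + 9408 + 56448 + 141120 + 150528 + 64512 + 9216 + 256 = 432073.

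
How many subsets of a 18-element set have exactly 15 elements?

816

Choose the 15 positions: C(18,15) = 816.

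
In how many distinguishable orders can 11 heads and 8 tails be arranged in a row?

75582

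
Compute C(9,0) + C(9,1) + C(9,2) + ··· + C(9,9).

512

The entries of row 9 sum to 2^9 = 512.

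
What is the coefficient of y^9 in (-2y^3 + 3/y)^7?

General term: C(7,j)·(-2y^3)^j·(3/y)^(7-j), with y-exponent 3j − 1(7−j) = 4j − 7.
Set 4j − 7 = 9: j = 4.
C(7,4) = 35; (-2)^4 = 16; 3^3 = 27.
Coefficient = 35 · 16 · 27 = 15120.

15120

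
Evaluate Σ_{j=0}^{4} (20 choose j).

6196

1 + 20 + 190 + 1140 + 4845 = 6196.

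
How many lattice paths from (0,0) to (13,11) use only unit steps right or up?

2496144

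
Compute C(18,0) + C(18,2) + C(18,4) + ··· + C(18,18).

Even-j terms of row 18 sum to 2^17 = 131072.

131072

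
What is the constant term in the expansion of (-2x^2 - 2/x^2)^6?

1280

General term: C(6,j)·(-2x^2)^j·(-2/x^2)^(6-j), with x-exponent 2j − 2(6−j) = 4j − 12.
Set 4j − 12 = 0: j = 3.
C(6,3) = 20; (-2)^3 = -8; (-2)^3 = -8.
Coefficient = 20 · (-8) · (-8) = 1280.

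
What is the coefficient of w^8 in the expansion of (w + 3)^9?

27

The general term is C(9,j)·(w)^j·(3)^(9-j); the w^8 term has j = 8.
C(9,8) = 9.
Coefficient = C(9,8) · 3^1 = 9 · 3 = 27.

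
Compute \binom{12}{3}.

C(12,3) = (12·11·10) / 3! = 1320 / 6 = 220.

220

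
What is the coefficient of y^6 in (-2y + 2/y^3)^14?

General term: C(14,j)·(-2y)^j·(2/y^3)^(14-j), with y-exponent 1j − 3(14−j) = 4j − 42.
Set 4j − 42 = 6: j = 12.
C(14,12) = 91; (-2)^12 = 4096; 2^2 = 4.
Coefficient = 91 · 4096 · 4 = 1490944.

1490944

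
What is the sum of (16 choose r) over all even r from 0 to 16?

32768

Even-r terms of row 16 sum to 2^15 = 32768.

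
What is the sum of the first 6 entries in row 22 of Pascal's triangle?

35443

1 + 22 + 231 + 1540 + 7315 + 26334 = 35443.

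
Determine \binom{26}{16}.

5311735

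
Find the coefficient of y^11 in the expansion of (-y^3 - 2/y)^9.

-2016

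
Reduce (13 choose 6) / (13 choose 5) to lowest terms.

4/3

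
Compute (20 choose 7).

77520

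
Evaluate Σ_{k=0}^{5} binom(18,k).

12616

1 + 18 + 153 + 816 + 3060 + 8568 = 12616.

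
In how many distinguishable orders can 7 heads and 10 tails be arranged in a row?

Choose positions for the heads: C(17,7) = 19448.

19448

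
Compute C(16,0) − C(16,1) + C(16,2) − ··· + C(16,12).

The partial alternating sum Σ_{k=0}^{12} (−1)^k C(16,k) = (−1)^12 C(15,12) = 455.

455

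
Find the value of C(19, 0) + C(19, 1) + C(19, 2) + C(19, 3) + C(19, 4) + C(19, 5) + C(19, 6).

43796

1 + 19 + 171 + 969 + 3876 + 11628 + 27132 = 43796.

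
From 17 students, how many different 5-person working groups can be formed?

6188

This is C(17,5) = 6188.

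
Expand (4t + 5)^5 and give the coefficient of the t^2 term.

20000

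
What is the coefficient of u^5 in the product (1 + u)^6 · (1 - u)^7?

-15

Coefficient of u^5 = Σ_{j} C(6,j)·1^j·C(7,5-j)·(-1)^(5-j) for j from 0 to 5.
= (-21) + 210 + (-525) + 420 + (-105) + 6 = -15.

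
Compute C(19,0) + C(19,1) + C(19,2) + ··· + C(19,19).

524288

Setting x = 1 in (1+x)^19 gives Σ C(19,k) = 2^19 = 524288.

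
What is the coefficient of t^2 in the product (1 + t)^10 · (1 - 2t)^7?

Coefficient of t^2 = Σ_{j} C(10,j)·1^j·C(7,2-j)·(-2)^(2-j) for j from 0 to 2.
= 84 + (-140) + 45 = -11.

-11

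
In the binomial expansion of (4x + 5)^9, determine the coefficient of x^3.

The general term is C(9,j)·(4x)^j·(5)^(9-j); the x^3 term has j = 3.
C(9,3) = 84.
Coefficient = C(9,3) · 4^3 · 5^6 = 84 · 64 · 15625 = 84000000.

84000000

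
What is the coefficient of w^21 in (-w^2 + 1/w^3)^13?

General term: C(13,j)·(-w^2)^j·(1/w^3)^(13-j), with w-exponent 2j − 3(13−j) = 5j − 39.
Set 5j − 39 = 21: j = 12.
C(13,12) = 13; (-1)^12 = 1; 1^1 = 1.
Coefficient = 13 · 1 · 1 = 13.

13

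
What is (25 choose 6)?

C(25,6) = (25·24·23·22·21·20) / 6! = 127512000 / 720 = 177100.

177100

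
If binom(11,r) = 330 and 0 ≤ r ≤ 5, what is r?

4

C(11,r) increases on 0 ≤ r ≤ 5. C(11,3) = 165 and C(11,4) = 330, so r = 4.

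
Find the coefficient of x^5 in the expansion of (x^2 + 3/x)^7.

945

General term: C(7,j)·(x^2)^j·(3/x)^(7-j), with x-exponent 2j − 1(7−j) = 3j − 7.
Set 3j − 7 = 5: j = 4.
C(7,4) = 35; 1^4 = 1; 3^3 = 27.
Coefficient = 35 · 1 · 27 = 945.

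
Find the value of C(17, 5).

6188

C(17,5) = (17·16·15·14·13) / 5! = 742560 / 120 = 6188.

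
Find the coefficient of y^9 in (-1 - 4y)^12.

57671680

The general term is C(12,j)·(-1)^j·(-4y)^(12-j); the y^9 term has j = 3.
C(12,3) = 220.
Coefficient = C(12,3) · (-1)^3 · (-4)^9 = 220 · (-1) · (-262144) = 57671680.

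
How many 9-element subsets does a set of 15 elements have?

5005

C(15,9) = C(15,6) by symmetry.
C(15,6) = (15·14·13·12·11·10) / 6! = 3603600 / 720 = 5005.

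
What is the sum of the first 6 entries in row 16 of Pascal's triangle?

1 + 16 + 120 + 560 + 1820 + 4368 = 6885.

6885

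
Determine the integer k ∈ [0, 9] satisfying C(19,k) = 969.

3

C(19,k) increases on 0 ≤ k ≤ 9. C(19,2) = 171 and C(19,3) = 969, so k = 3.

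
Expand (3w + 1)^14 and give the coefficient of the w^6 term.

2189187

The general term is C(14,j)·(3w)^j·(1)^(14-j); the w^6 term has j = 6.
C(14,6) = 3003.
Coefficient = C(14,6) · 3^6 = 3003 · 729 = 2189187.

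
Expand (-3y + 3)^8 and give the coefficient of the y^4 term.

459270

The general term is C(8,j)·(-3y)^j·(3)^(8-j); the y^4 term has j = 4.
C(8,4) = 70.
Coefficient = C(8,4) · (-3)^4 · 3^4 = 70 · 81 · 81 = 459270.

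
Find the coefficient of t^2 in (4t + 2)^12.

1081344

The general term is C(12,j)·(4t)^j·(2)^(12-j); the t^2 term has j = 2.
C(12,2) = 66.
Coefficient = C(12,2) · 4^2 · 2^10 = 66 · 16 · 1024 = 1081344.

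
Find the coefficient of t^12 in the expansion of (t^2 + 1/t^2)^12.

220

General term: C(12,j)·(t^2)^j·(1/t^2)^(12-j), with t-exponent 2j − 2(12−j) = 4j − 24.
Set 4j − 24 = 12: j = 9.
C(12,9) = 220; 1^9 = 1; 1^3 = 1.
Coefficient = 220 · 1 · 1 = 220.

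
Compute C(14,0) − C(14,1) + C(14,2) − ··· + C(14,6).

The partial alternating sum Σ_{k=0}^{6} (−1)^k C(14,k) = (−1)^6 C(13,6) = 1716.

1716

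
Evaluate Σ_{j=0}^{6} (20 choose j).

1 + 20 + 190 + 1140 + 4845 + 15504 + 38760 = 60460.

60460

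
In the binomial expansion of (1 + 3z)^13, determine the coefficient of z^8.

8444007

The general term is C(13,j)·(1)^j·(3z)^(13-j); the z^8 term has j = 5.
C(13,5) = 1287.
Coefficient = C(13,5) · 3^8 = 1287 · 6561 = 8444007.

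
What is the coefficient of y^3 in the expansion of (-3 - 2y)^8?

108864

The general term is C(8,j)·(-3)^j·(-2y)^(8-j); the y^3 term has j = 5.
C(8,5) = 56.
Coefficient = C(8,5) · (-3)^5 · (-2)^3 = 56 · (-243) · (-8) = 108864.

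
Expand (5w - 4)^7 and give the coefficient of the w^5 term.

The general term is C(7,j)·(5w)^j·(-4)^(7-j); the w^5 term has j = 5.
C(7,5) = 21.
Coefficient = C(7,5) · 5^5 · (-4)^2 = 21 · 3125 · 16 = 1050000.

1050000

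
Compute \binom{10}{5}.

252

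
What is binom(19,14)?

11628

C(19,14) = C(19,5) by symmetry.
C(19,5) = (19·18·17·16·15) / 5! = 1395360 / 120 = 11628.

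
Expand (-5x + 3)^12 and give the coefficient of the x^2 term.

97430850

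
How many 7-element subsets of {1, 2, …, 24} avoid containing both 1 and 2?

319770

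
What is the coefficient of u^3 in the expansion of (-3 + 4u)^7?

The general term is C(7,j)·(-3)^j·(4u)^(7-j); the u^3 term has j = 4.
C(7,4) = 35.
Coefficient = C(7,4) · (-3)^4 · 4^3 = 35 · 81 · 64 = 181440.

181440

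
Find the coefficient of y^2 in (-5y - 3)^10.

7381125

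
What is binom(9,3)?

C(9,3) = (9·8·7) / 3! = 504 / 6 = 84.

84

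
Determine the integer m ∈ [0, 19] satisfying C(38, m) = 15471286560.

15

C(38,m) increases on 0 ≤ m ≤ 19. C(38,14) = 9669554100 and C(38,15) = 15471286560, so m = 15.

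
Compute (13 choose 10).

286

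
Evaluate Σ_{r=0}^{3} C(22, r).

1794

1 + 22 + 231 + 1540 = 1794.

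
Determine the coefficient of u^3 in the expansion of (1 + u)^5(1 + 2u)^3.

138

Coefficient of u^3 = Σ_{j} C(5,j)·1^j·C(3,3-j)·2^(3-j) for j from 0 to 3.
= 8 + 60 + 60 + 10 = 138.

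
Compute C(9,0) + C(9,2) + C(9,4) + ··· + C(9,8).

256

Even-j terms of row 9 sum to 2^8 = 256.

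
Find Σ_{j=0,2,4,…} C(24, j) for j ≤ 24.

Half of (1+1)^24 + (1−1)^24 gives the even-index sum: 2^23 = 8388608.

8388608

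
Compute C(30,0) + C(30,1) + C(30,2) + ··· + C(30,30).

The entries of row 30 sum to 2^30 = 1073741824.

1073741824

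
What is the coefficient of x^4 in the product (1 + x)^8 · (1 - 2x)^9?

Coefficient of x^4 = Σ_{j} C(8,j)·1^j·C(9,4-j)·(-2)^(4-j) for j from 0 to 4.
= 2016 + (-5376) + 4032 + (-1008) + 70 = -266.

-266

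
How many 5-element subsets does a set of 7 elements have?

21

C(7,5) = C(7,2) by symmetry.
C(7,2) = (7·6) / 2! = 42 / 2 = 21.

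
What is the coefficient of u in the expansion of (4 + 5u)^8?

655360

The general term is C(8,j)·(4)^j·(5u)^(8-j); the u^1 term has j = 7.
C(8,7) = 8.
Coefficient = C(8,7) · 4^7 · 5^1 = 8 · 16384 · 5 = 655360.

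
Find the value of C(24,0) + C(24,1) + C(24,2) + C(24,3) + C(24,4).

1 + 24 + 276 + 2024 + 10626 = 12951.

12951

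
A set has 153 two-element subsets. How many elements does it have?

n(n−1)/2 = 153 ⇒ n(n−1) = 306. Since 18·17 = 306, n = 18.

18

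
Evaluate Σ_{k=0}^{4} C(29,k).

1 + 29 + 406 + 3654 + 23751 = 27841.

27841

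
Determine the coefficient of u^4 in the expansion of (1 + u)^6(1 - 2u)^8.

-193

Coefficient of u^4 = Σ_{j} C(6,j)·1^j·C(8,4-j)·(-2)^(4-j) for j from 0 to 4.
= 1120 + (-2688) + 1680 + (-320) + 15 = -193.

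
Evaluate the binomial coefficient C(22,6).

74613

C(22,6) = (22·21·20·19·18·17) / 6! = 53721360 / 720 = 74613.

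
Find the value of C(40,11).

C(40,11) = (40·39·38·37·36·35·34·33·32·31·30) / 11! = 92279715720192000 / 39916800 = 2311801440.

2311801440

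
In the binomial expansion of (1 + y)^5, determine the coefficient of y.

The general term is C(5,j)·(1)^j·(y)^(5-j); the y^1 term has j = 4.
C(5,4) = 5.
Coefficient = C(5,4) = 5.

5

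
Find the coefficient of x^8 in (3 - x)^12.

The general term is C(12,j)·(3)^j·(-x)^(12-j); the x^8 term has j = 4.
C(12,4) = 495.
Coefficient = C(12,4) · 3^4 = 495 · 81 = 40095.

40095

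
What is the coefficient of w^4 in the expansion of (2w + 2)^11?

The general term is C(11,j)·(2w)^j·(2)^(11-j); the w^4 term has j = 4.
C(11,4) = 330.
Coefficient = C(11,4) · 2^4 · 2^7 = 330 · 16 · 128 = 675840.

675840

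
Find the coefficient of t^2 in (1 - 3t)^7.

189

The general term is C(7,j)·(1)^j·(-3t)^(7-j); the t^2 term has j = 5.
C(7,5) = 21.
Coefficient = C(7,5) · (-3)^2 = 21 · 9 = 189.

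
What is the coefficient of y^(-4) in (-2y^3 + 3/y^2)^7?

20412

General term: C(7,j)·(-2y^3)^j·(3/y^2)^(7-j), with y-exponent 3j − 2(7−j) = 5j − 14.
Set 5j − 14 = -4: j = 2.
C(7,2) = 21; (-2)^2 = 4; 3^5 = 243.
Coefficient = 21 · 4 · 243 = 20412.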